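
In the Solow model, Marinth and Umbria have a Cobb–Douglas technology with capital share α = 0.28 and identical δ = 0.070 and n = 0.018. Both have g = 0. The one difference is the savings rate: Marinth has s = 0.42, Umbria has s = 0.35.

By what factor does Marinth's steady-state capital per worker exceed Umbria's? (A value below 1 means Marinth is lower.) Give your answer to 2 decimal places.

ratio ≈ 1.29

Steady-state k* = [s/(n + δ)]^(1/(1−α)), so the ratio is [ (s_M/(n + δ)_M) / (s_U/(n + δ)_U) ]^1.3889.
s_M/(n + δ)_M = 0.42/0.088 = 4.7727; s_U/(n + δ)_U = 0.35/0.088 = 3.9773.
Ratio = (4.7727/3.9773)^1.3889 = 1.2000^1.3889 ≈ 1.2882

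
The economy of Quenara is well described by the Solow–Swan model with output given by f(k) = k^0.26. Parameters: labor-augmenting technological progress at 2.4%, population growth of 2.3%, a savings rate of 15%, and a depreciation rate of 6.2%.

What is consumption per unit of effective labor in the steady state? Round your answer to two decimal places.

Steady state requires s·f(k) = (n + g + δ)·k, i.e. s·k^α = (n + g + δ)·k.
Dividing both sides by k: k^(1−α) = s / (n + g + δ).
k^0.74 = 0.15 / (0.023 + 0.024 + 0.062) = 0.15 / 0.109 = 1.3761
k* = 1.3761^(1/0.74) ≈ 1.5394
y* = (k*)^α = 1.5394^0.26 ≈ 1.1187
c* = (1 − s)·y* = (1 − 0.15) × 1.1187 ≈ 0.9509

c* ≈ 0.95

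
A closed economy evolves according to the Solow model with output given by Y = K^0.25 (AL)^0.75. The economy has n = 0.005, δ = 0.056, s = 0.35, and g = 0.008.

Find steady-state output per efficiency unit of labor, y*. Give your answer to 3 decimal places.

y* ≈ 1.718

At the steady state, Δk = 0, so s·k^α = (n + g + δ)·k.
Dividing both sides by k: k^(1−α) = s / (n + g + δ).
k^0.75 = 0.35 / (0.005 + 0.008 + 0.056) = 0.35 / 0.069 = 5.0725
k* = 5.0725^(1/0.75) ≈ 8.7156
y* = (k*)^α = 8.7156^0.25 ≈ 1.7182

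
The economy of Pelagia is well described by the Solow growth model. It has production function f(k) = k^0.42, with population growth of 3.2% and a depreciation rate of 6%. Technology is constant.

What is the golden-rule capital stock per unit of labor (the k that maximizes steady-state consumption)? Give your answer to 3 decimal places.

k_gold ≈ 13.709

The golden rule sets f'(k) = n + δ, i.e. α·k^(α−1) = n + δ.
So k^(1−α) = α / (n + δ) = 0.42 / 0.092 = 4.5652.
k_gold = 4.5652^(1/0.58) ≈ 13.7088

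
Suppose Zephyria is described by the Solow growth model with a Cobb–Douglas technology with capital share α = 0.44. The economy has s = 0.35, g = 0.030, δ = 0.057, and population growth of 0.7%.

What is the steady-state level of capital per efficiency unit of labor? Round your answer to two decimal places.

k* = 10.46

In steady state, investment equals break-even investment: s·k^α = (n + g + δ)·k.
Rearranging, k^(1−α) = s / (n + g + δ).
k^0.56 = 0.35 / (0.007 + 0.030 + 0.057) = 0.35 / 0.094 = 3.7234
k* = 3.7234^(1/0.56) ≈ 10.4601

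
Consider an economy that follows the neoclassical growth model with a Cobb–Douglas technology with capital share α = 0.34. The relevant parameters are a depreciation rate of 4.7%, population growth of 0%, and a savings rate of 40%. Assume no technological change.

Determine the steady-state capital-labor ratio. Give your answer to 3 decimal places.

k* = 25.647

At the steady state, Δk = 0, so s·k^α = (n + δ)·k.
Dividing both sides by k: k^(1−α) = s / (n + δ).
k^0.66 = 0.40 / (0.000 + 0.047) = 0.40 / 0.047 = 8.5106
k* = 8.5106^(1/0.66) ≈ 25.6466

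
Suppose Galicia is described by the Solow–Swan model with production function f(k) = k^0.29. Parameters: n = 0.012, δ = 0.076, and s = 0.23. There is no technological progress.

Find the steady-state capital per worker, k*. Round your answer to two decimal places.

k* ≈ 3.87

At the steady state, Δk = 0, so s·k^α = (n + δ)·k.
Dividing both sides by k: k^(1−α) = s / (n + δ).
k^0.71 = 0.23 / (0.012 + 0.076) = 0.23 / 0.088 = 2.6136
k* = 2.6136^(1/0.71) ≈ 3.8696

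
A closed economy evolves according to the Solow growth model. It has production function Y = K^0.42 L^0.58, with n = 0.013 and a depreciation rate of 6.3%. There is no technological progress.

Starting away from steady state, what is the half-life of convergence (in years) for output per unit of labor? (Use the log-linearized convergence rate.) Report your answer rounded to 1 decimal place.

Near the steady state the convergence rate is λ = (1 − α)(n + δ).
λ = (1 − 0.42) × 0.076 = 0.58 × 0.076 = 0.04408
Half-life = ln 2 / λ = 0.6931 / 0.04408 ≈ 15.72 years

about 15.7 years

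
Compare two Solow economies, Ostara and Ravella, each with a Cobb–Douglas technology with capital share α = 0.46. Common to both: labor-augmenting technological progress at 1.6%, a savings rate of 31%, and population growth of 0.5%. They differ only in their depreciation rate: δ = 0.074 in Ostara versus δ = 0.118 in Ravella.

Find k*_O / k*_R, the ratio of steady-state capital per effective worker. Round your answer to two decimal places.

Steady-state k* = [s/(n + g + δ)]^(1/(1−α)), so the ratio is [ (s_O/(n + g + δ)_O) / (s_R/(n + g + δ)_R) ]^1.8519.
s_O/(n + g + δ)_O = 0.31/0.095 = 3.2632; s_R/(n + g + δ)_R = 0.31/0.139 = 2.2302.
Ratio = (3.2632/2.2302)^1.8519 = 1.4632^1.8519 ≈ 2.0236

ratio ≈ 2.02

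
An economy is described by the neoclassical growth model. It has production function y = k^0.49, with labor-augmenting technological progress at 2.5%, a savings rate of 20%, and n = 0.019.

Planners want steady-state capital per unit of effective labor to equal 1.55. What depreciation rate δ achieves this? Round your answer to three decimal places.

At the steady state, Δk = 0, so s·k^α = (n + g + δ)·k.
So s / (n + g + δ) = (k*)^(1−α) = 1.55^0.51 = 1.2505.
Therefore n + g + δ = s / 1.2505 = 0.20 / 1.2505 = 0.1599, so δ = 0.1599 − 0.044 = 0.1159.

δ ≈ 0.116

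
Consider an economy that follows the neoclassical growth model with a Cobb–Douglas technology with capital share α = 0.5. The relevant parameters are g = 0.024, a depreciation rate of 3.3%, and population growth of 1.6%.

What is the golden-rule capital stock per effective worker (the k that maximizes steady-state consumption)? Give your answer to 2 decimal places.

k_gold ≈ 46.91

The golden rule sets f'(k) = n + g + δ, i.e. α·k^(α−1) = n + g + δ.
So k^(1−α) = α / (n + g + δ) = 0.5 / 0.073 = 6.8493.
k_gold = 6.8493^(1/0.5) ≈ 46.9129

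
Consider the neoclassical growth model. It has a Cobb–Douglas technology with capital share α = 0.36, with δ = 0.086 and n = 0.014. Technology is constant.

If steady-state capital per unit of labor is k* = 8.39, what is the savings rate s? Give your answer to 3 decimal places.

At the steady state, Δk = 0, so s·k^α = (n + δ)·k.
So s / (n + δ) = (k*)^(1−α) = 8.39^0.64 = 3.9013.
Therefore s = 3.9013 × (n + δ) = 3.9013 × 0.100 = 0.3901.

s ≈ 0.390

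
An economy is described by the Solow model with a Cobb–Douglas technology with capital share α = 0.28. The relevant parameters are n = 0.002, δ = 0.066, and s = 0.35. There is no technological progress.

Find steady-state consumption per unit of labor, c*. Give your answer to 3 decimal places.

Steady state requires s·f(k) = (n + δ)·k, i.e. s·k^α = (n + δ)·k.
Dividing both sides by k: k^(1−α) = s / (n + δ).
k^0.72 = 0.35 / (0.002 + 0.066) = 0.35 / 0.068 = 5.1471
k* = 5.1471^(1/0.72) ≈ 9.7338
y* = (k*)^α = 9.7338^0.28 ≈ 1.8911
c* = (1 − s)·y* = (1 − 0.35) × 1.8911 ≈ 1.2292

c* ≈ 1.229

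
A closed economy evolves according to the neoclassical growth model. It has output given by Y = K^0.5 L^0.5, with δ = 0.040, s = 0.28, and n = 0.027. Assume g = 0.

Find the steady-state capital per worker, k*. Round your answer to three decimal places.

k* ≈ 17.465

Steady state requires s·f(k) = (n + δ)·k, i.e. s·k^α = (n + δ)·k.
Rearranging, k^(1−α) = s / (n + δ).
k^0.5 = 0.28 / (0.027 + 0.040) = 0.28 / 0.067 = 4.1791
k* = 4.1791^(1/0.5) ≈ 17.4649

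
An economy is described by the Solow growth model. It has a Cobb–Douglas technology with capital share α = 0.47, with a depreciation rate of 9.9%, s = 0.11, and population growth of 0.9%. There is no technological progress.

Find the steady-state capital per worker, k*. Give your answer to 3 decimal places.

k* = 1.035

Steady state requires s·f(k) = (n + δ)·k, i.e. s·k^α = (n + δ)·k.
Rearranging, k^(1−α) = s / (n + δ).
k^0.53 = 0.11 / (0.009 + 0.099) = 0.11 / 0.108 = 1.0185
k* = 1.0185^(1/0.53) ≈ 1.0352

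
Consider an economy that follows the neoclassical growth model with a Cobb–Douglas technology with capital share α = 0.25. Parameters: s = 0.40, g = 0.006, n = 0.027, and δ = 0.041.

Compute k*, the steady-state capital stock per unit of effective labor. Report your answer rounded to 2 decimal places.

k* ≈ 9.49

At the steady state, Δk = 0, so s·k^α = (n + g + δ)·k.
Dividing both sides by k: k^(1−α) = s / (n + g + δ).
k^0.75 = 0.40 / (0.027 + 0.006 + 0.041) = 0.40 / 0.074 = 5.4054
k* = 5.4054^(1/0.75) ≈ 9.4865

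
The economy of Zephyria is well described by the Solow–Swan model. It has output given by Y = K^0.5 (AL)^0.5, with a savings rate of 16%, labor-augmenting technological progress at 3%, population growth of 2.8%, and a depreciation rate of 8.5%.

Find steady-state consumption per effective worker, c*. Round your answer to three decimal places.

At the steady state, Δk = 0, so s·k^α = (n + g + δ)·k.
Dividing both sides by k: k^(1−α) = s / (n + g + δ).
k^0.5 = 0.16 / (0.028 + 0.030 + 0.085) = 0.16 / 0.143 = 1.1189
k* = 1.1189^(1/0.5) ≈ 1.2519
y* = (k*)^α = 1.2519^0.5 ≈ 1.1189
c* = (1 − s)·y* = (1 − 0.16) × 1.1189 ≈ 0.9399

c* ≈ 0.940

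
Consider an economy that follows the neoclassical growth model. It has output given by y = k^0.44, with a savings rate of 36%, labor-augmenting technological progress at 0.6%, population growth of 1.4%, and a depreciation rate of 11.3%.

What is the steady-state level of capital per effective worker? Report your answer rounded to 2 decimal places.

k* = 5.92

In steady state, investment equals break-even investment: s·k^α = (n + g + δ)·k.
Dividing both sides by k: k^(1−α) = s / (n + g + δ).
k^0.56 = 0.36 / (0.014 + 0.006 + 0.113) = 0.36 / 0.133 = 2.7068
k* = 2.7068^(1/0.56) ≈ 5.9189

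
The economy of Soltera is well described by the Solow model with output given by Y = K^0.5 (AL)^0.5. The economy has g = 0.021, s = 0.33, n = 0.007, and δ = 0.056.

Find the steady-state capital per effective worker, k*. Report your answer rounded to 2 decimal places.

In steady state, investment equals break-even investment: s·k^α = (n + g + δ)·k.
Dividing both sides by k: k^(1−α) = s / (n + g + δ).
k^0.5 = 0.33 / (0.007 + 0.021 + 0.056) = 0.33 / 0.084 = 3.9286
k* = 3.9286^(1/0.5) ≈ 15.4339

k* = 15.43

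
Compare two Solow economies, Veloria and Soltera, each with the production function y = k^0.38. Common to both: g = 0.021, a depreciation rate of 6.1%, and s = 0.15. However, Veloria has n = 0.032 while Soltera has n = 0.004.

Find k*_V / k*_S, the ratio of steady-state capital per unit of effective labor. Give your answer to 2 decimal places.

k*_V / k*_S ≈ 0.63

Steady-state k* = [s/(n + g + δ)]^(1/(1−α)), so the ratio is [ (s_V/(n + g + δ)_V) / (s_S/(n + g + δ)_S) ]^1.6129.
s_V/(n + g + δ)_V = 0.15/0.114 = 1.3158; s_S/(n + g + δ)_S = 0.15/0.086 = 1.7442.
Ratio = (1.3158/1.7442)^1.6129 = 0.7544^1.6129 ≈ 0.6347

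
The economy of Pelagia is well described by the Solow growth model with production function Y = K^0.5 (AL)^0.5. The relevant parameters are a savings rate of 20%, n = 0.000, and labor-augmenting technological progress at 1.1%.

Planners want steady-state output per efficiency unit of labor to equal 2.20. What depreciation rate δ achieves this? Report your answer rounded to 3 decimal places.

At the steady state, Δk = 0, so s·k^α = (n + g + δ)·k.
Since y* = [s/(n + g + δ)]^(α/(1−α)), we have s/(n + g + δ) = (y*)^((1−α)/α) = 2.20^1 = 2.2000.
Therefore n + g + δ = s / 2.2000 = 0.20 / 2.2000 = 0.0909, so δ = 0.0909 − 0.011 = 0.0799.

δ ≈ 0.080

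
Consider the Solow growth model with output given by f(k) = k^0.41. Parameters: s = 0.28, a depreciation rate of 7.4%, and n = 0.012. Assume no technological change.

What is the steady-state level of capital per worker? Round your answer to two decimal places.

Steady state requires s·f(k) = (n + δ)·k, i.e. s·k^α = (n + δ)·k.
Rearranging, k^(1−α) = s / (n + δ).
k^0.59 = 0.28 / (0.012 + 0.074) = 0.28 / 0.086 = 3.2558
k* = 3.2558^(1/0.59) ≈ 7.3945

k* = 7.39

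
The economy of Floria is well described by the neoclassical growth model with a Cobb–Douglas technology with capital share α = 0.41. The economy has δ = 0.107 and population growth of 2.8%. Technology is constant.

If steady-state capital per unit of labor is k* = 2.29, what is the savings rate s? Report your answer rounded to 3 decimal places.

s ≈ 0.220

At the steady state, Δk = 0, so s·k^α = (n + δ)·k.
So s / (n + δ) = (k*)^(1−α) = 2.29^0.59 = 1.6304.
Therefore s = 1.6304 × (n + δ) = 1.6304 × 0.135 = 0.2201.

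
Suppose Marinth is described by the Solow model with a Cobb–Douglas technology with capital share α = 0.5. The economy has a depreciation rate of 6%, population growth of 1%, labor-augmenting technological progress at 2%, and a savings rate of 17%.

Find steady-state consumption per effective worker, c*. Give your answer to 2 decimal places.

c* = 1.57

At the steady state, Δk = 0, so s·k^α = (n + g + δ)·k.
Rearranging, k^(1−α) = s / (n + g + δ).
k^0.5 = 0.17 / (0.010 + 0.020 + 0.060) = 0.17 / 0.090 = 1.8889
k* = 1.8889^(1/0.5) ≈ 3.5679
y* = (k*)^α = 3.5679^0.5 ≈ 1.8889
c* = (1 − s)·y* = (1 − 0.17) × 1.8889 ≈ 1.5678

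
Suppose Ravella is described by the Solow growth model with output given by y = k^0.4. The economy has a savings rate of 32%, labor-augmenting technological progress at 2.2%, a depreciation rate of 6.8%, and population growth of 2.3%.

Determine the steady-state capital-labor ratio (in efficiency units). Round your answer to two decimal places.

k* ≈ 5.67

Steady state requires s·f(k) = (n + g + δ)·k, i.e. s·k^α = (n + g + δ)·k.
Rearranging, k^(1−α) = s / (n + g + δ).
k^0.6 = 0.32 / (0.023 + 0.022 + 0.068) = 0.32 / 0.113 = 2.8319
k* = 2.8319^(1/0.6) ≈ 5.6684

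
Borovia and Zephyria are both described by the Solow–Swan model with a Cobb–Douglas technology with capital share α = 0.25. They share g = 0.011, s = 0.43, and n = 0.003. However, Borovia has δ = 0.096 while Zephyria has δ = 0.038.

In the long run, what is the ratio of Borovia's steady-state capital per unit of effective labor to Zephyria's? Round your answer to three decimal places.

Steady-state k* = [s/(n + g + δ)]^(1/(1−α)), so the ratio is [ (s_B/(n + g + δ)_B) / (s_Z/(n + g + δ)_Z) ]^1.3333.
s_B/(n + g + δ)_B = 0.43/0.110 = 3.9091; s_Z/(n + g + δ)_Z = 0.43/0.052 = 8.2692.
Ratio = (3.9091/8.2692)^1.3333 = 0.4727^1.3333 ≈ 0.3682

k*_B / k*_Z ≈ 0.368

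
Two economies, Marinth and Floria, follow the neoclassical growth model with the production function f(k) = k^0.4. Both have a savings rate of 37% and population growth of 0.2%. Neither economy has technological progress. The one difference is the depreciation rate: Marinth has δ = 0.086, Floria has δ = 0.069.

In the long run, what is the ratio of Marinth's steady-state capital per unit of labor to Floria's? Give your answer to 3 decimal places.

k*_M / k*_F ≈ 0.699

Steady-state k* = [s/(n + δ)]^(1/(1−α)), so the ratio is [ (s_M/(n + δ)_M) / (s_F/(n + δ)_F) ]^1.6667.
s_M/(n + δ)_M = 0.37/0.088 = 4.2045; s_F/(n + δ)_F = 0.37/0.071 = 5.2113.
Ratio = (4.2045/5.2113)^1.6667 = 0.8068^1.6667 ≈ 0.6992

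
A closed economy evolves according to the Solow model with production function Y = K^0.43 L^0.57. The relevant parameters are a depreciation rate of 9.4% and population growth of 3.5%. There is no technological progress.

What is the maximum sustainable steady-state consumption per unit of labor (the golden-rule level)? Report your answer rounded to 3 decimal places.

At the golden rule, f'(k) = n + δ, so α·k^(α−1) = n + δ and k_gold = (α/(n + δ))^(1/(1−α)).
k_gold = (0.43/0.129)^(1/0.57) = 3.3333^1.7544 ≈ 8.2667
c_gold = f(k_gold) − (n + δ)·k_gold = 2.4800 − 0.129×8.2667 ≈ 1.4136

c_gold ≈ 1.414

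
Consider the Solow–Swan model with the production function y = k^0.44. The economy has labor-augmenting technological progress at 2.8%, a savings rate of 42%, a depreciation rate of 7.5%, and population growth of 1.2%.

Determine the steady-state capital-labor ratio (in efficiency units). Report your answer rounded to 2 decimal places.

Steady state requires s·f(k) = (n + g + δ)·k, i.e. s·k^α = (n + g + δ)·k.
Rearranging, k^(1−α) = s / (n + g + δ).
k^0.56 = 0.42 / (0.012 + 0.028 + 0.075) = 0.42 / 0.115 = 3.6522
k* = 3.6522^(1/0.56) ≈ 10.1056

k* = 10.11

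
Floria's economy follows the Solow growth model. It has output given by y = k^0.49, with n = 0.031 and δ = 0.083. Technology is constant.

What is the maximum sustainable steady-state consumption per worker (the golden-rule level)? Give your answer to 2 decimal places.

At the golden rule, f'(k) = n + δ, so α·k^(α−1) = n + δ and k_gold = (α/(n + δ))^(1/(1−α)).
k_gold = (0.49/0.114)^(1/0.51) = 4.2982^1.9608 ≈ 17.4481
c_gold = f(k_gold) − (n + δ)·k_gold = 4.0594 − 0.114×17.4481 ≈ 2.0703

c_gold ≈ 2.07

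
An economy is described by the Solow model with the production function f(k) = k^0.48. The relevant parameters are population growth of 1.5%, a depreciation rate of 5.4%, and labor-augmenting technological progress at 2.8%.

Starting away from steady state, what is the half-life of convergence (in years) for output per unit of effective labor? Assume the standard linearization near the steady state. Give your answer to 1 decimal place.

Near the steady state the convergence rate is λ = (1 − α)(n + g + δ).
λ = (1 − 0.48) × 0.097 = 0.52 × 0.097 = 0.05044
Half-life = ln 2 / λ = 0.6931 / 0.05044 ≈ 13.74 years

about 13.7 years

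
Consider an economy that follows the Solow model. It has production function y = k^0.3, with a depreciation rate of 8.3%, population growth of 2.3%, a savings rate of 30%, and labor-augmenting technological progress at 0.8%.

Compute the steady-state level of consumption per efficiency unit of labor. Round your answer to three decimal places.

In steady state, investment equals break-even investment: s·k^α = (n + g + δ)·k.
Rearranging, k^(1−α) = s / (n + g + δ).
k^0.7 = 0.30 / (0.023 + 0.008 + 0.083) = 0.30 / 0.114 = 2.6316
k* = 2.6316^(1/0.7) ≈ 3.9840
y* = (k*)^α = 3.9840^0.3 ≈ 1.5139
c* = (1 − s)·y* = (1 − 0.30) × 1.5139 ≈ 1.0597

c* = 1.060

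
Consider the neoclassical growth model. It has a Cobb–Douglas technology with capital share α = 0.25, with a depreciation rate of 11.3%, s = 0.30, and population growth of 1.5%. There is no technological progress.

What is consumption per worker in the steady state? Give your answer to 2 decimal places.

c* ≈ 0.93

Steady state requires s·f(k) = (n + δ)·k, i.e. s·k^α = (n + δ)·k.
Dividing both sides by k: k^(1−α) = s / (n + δ).
k^0.75 = 0.30 / (0.015 + 0.113) = 0.30 / 0.128 = 2.3438
k* = 2.3438^(1/0.75) ≈ 3.1133
y* = (k*)^α = 3.1133^0.25 ≈ 1.3283
c* = (1 − s)·y* = (1 − 0.30) × 1.3283 ≈ 0.9298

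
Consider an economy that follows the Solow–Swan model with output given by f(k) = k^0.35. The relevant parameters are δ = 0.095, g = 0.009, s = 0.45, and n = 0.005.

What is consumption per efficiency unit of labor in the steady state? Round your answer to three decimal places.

c* = 1.180

In steady state, investment equals break-even investment: s·k^α = (n + g + δ)·k.
Dividing both sides by k: k^(1−α) = s / (n + g + δ).
k^0.65 = 0.45 / (0.005 + 0.009 + 0.095) = 0.45 / 0.109 = 4.1284
k* = 4.1284^(1/0.65) ≈ 8.8584
y* = (k*)^α = 8.8584^0.35 ≈ 2.1457
c* = (1 − s)·y* = (1 − 0.45) × 2.1457 ≈ 1.1801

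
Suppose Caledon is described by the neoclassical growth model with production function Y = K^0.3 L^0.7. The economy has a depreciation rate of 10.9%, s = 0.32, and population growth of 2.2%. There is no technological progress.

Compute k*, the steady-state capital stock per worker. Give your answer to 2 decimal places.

k* ≈ 3.58

In steady state, investment equals break-even investment: s·k^α = (n + δ)·k.
Rearranging, k^(1−α) = s / (n + δ).
k^0.7 = 0.32 / (0.022 + 0.109) = 0.32 / 0.131 = 2.4427
k* = 2.4427^(1/0.7) ≈ 3.5818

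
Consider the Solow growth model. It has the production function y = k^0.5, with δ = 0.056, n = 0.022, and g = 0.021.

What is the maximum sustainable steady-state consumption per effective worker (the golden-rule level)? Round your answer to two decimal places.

At the golden rule, f'(k) = n + g + δ, so α·k^(α−1) = n + g + δ and k_gold = (α/(n + g + δ))^(1/(1−α)).
k_gold = (0.5/0.099)^(1/0.5) = 5.0505^2 ≈ 25.5076
c_gold = f(k_gold) − (n + g + δ)·k_gold = 5.0505 − 0.099×25.5076 ≈ 2.5252

c_gold ≈ 2.53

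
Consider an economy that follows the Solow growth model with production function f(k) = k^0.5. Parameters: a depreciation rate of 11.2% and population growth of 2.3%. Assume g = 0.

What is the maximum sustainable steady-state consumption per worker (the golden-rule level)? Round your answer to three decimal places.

At the golden rule, f'(k) = n + δ, so α·k^(α−1) = n + δ and k_gold = (α/(n + δ))^(1/(1−α)).
k_gold = (0.5/0.135)^(1/0.5) = 3.7037^2 ≈ 13.7174
c_gold = f(k_gold) − (n + δ)·k_gold = 3.7037 − 0.135×13.7174 ≈ 1.8519

c_gold ≈ 1.852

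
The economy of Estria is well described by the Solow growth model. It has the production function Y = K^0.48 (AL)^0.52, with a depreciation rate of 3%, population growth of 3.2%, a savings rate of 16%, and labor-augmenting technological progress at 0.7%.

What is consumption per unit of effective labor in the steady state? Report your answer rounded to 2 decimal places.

c* = 1.83

In steady state, investment equals break-even investment: s·k^α = (n + g + δ)·k.
Dividing both sides by k: k^(1−α) = s / (n + g + δ).
k^0.52 = 0.16 / (0.032 + 0.007 + 0.030) = 0.16 / 0.069 = 2.3188
k* = 2.3188^(1/0.52) ≈ 5.0400
y* = (k*)^α = 5.0400^0.48 ≈ 2.1735
c* = (1 − s)·y* = (1 − 0.16) × 2.1735 ≈ 1.8257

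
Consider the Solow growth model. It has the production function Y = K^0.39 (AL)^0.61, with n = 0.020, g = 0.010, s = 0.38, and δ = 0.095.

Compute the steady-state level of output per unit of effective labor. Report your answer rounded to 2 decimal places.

y* = 2.04

In steady state, investment equals break-even investment: s·k^α = (n + g + δ)·k.
Dividing both sides by k: k^(1−α) = s / (n + g + δ).
k^0.61 = 0.38 / (0.020 + 0.010 + 0.095) = 0.38 / 0.125 = 3.0400
k* = 3.0400^(1/0.61) ≈ 6.1887
y* = (k*)^α = 6.1887^0.39 ≈ 2.0357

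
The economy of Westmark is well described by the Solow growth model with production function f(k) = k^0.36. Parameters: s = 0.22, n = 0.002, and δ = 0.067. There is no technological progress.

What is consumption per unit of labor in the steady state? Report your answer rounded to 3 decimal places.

c* ≈ 1.497

Steady state requires s·f(k) = (n + δ)·k, i.e. s·k^α = (n + δ)·k.
Rearranging, k^(1−α) = s / (n + δ).
k^0.64 = 0.22 / (0.002 + 0.067) = 0.22 / 0.069 = 3.1884
k* = 3.1884^(1/0.64) ≈ 6.1211
y* = (k*)^α = 6.1211^0.36 ≈ 1.9198
c* = (1 − s)·y* = (1 − 0.22) × 1.9198 ≈ 1.4974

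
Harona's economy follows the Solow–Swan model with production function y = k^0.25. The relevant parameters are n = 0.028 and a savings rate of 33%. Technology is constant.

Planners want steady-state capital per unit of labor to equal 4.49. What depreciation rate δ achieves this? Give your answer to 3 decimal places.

Steady state requires s·f(k) = (n + δ)·k, i.e. s·k^α = (n + δ)·k.
So s / (n + δ) = (k*)^(1−α) = 4.49^0.75 = 3.0845.
Therefore n + δ = s / 3.0845 = 0.33 / 3.0845 = 0.1070, so δ = 0.1070 − 0.028 = 0.0790.

δ ≈ 0.079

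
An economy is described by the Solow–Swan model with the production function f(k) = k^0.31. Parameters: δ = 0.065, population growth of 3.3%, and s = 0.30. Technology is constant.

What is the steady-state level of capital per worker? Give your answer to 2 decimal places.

k* = 5.06

At the steady state, Δk = 0, so s·k^α = (n + δ)·k.
Dividing both sides by k: k^(1−α) = s / (n + δ).
k^0.69 = 0.30 / (0.033 + 0.065) = 0.30 / 0.098 = 3.0612
k* = 3.0612^(1/0.69) ≈ 5.0605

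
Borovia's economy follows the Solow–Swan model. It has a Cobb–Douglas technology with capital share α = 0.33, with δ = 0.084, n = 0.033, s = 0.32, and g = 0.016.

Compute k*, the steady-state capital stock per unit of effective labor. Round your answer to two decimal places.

k* = 3.71

Steady state requires s·f(k) = (n + g + δ)·k, i.e. s·k^α = (n + g + δ)·k.
Rearranging, k^(1−α) = s / (n + g + δ).
k^0.67 = 0.32 / (0.033 + 0.016 + 0.084) = 0.32 / 0.133 = 2.4060
k* = 2.4060^(1/0.67) ≈ 3.7076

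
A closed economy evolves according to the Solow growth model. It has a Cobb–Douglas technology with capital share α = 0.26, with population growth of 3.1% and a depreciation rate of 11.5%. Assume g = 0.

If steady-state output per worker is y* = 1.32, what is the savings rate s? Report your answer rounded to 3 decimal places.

s ≈ 0.322

In steady state, investment equals break-even investment: s·k^α = (n + δ)·k.
Since y* = [s/(n + δ)]^(α/(1−α)), we have s/(n + δ) = (y*)^((1−α)/α) = 1.32^2.8462 = 2.2038.
Therefore s = 2.2038 × (n + δ) = 2.2038 × 0.146 = 0.3218.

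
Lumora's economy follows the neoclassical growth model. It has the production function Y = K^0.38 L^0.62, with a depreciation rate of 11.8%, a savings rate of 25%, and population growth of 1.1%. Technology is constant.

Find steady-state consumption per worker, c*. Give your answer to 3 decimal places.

c* = 1.125

In steady state, investment equals break-even investment: s·k^α = (n + δ)·k.
Dividing both sides by k: k^(1−α) = s / (n + δ).
k^0.62 = 0.25 / (0.011 + 0.118) = 0.25 / 0.129 = 1.9380
k* = 1.9380^(1/0.62) ≈ 2.9072
y* = (k*)^α = 2.9072^0.38 ≈ 1.5001
c* = (1 − s)·y* = (1 − 0.25) × 1.5001 ≈ 1.1251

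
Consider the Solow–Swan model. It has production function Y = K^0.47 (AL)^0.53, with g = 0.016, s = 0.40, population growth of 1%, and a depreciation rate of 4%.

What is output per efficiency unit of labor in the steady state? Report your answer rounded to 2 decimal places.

At the steady state, Δk = 0, so s·k^α = (n + g + δ)·k.
Rearranging, k^(1−α) = s / (n + g + δ).
k^0.53 = 0.40 / (0.010 + 0.016 + 0.040) = 0.40 / 0.066 = 6.0606
k* = 6.0606^(1/0.53) ≈ 29.9533
y* = (k*)^α = 29.9533^0.47 ≈ 4.9423

y* = 4.94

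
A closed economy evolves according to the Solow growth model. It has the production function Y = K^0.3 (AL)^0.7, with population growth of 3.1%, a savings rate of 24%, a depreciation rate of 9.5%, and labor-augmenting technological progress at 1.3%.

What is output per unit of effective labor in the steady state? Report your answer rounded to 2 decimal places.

In steady state, investment equals break-even investment: s·k^α = (n + g + δ)·k.
Dividing both sides by k: k^(1−α) = s / (n + g + δ).
k^0.7 = 0.24 / (0.031 + 0.013 + 0.095) = 0.24 / 0.139 = 1.7266
k* = 1.7266^(1/0.7) ≈ 2.1820
y* = (k*)^α = 2.1820^0.3 ≈ 1.2637

y* = 1.26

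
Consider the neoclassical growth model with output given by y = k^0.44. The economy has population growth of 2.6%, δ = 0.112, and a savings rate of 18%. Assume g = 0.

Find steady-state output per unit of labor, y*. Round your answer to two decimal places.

At the steady state, Δk = 0, so s·k^α = (n + δ)·k.
Dividing both sides by k: k^(1−α) = s / (n + δ).
k^0.56 = 0.18 / (0.026 + 0.112) = 0.18 / 0.138 = 1.3043
k* = 1.3043^(1/0.56) ≈ 1.6071
y* = (k*)^α = 1.6071^0.44 ≈ 1.2321

y* ≈ 1.23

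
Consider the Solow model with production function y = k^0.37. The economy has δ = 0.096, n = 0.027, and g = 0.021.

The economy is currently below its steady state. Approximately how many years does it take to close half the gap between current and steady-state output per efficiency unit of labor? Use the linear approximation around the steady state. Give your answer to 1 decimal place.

half-life ≈ 7.6 years

Near the steady state the convergence rate is λ = (1 − α)(n + g + δ).
λ = (1 − 0.37) × 0.144 = 0.63 × 0.144 = 0.09072
Half-life = ln 2 / λ = 0.6931 / 0.09072 ≈ 7.64 years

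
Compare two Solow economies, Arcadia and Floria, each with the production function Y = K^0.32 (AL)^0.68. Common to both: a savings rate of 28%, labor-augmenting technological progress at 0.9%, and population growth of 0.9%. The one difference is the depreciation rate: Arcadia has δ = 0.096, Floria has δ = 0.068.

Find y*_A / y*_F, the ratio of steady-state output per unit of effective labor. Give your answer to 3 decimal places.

Steady-state y* = [s/(n + g + δ)]^(α/(1−α)), so the ratio is [ (s_A/(n + g + δ)_A) / (s_F/(n + g + δ)_F) ]^0.4706.
s_A/(n + g + δ)_A = 0.28/0.114 = 2.4561; s_F/(n + g + δ)_F = 0.28/0.086 = 3.2558.
Ratio = (2.4561/3.2558)^0.4706 = 0.7544^0.4706 ≈ 0.8758

ratio ≈ 0.876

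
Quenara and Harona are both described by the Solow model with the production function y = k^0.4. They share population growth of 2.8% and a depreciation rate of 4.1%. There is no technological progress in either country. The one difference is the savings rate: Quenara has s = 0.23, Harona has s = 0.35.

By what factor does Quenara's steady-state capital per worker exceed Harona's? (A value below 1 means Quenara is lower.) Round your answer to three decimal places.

Steady-state k* = [s/(n + δ)]^(1/(1−α)), so the ratio is [ (s_Q/(n + δ)_Q) / (s_H/(n + δ)_H) ]^1.6667.
s_Q/(n + δ)_Q = 0.23/0.069 = 3.3333; s_H/(n + δ)_H = 0.35/0.069 = 5.0725.
Ratio = (3.3333/5.0725)^1.6667 = 0.6571^1.6667 ≈ 0.4966

k*_Q / k*_H ≈ 0.497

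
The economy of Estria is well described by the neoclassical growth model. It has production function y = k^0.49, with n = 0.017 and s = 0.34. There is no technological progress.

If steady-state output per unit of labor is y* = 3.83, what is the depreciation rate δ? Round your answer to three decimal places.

δ ≈ 0.067

At the steady state, Δk = 0, so s·k^α = (n + δ)·k.
Since y* = [s/(n + δ)]^(α/(1−α)), we have s/(n + δ) = (y*)^((1−α)/α) = 3.83^1.0408 = 4.0457.
Therefore n + δ = s / 4.0457 = 0.34 / 4.0457 = 0.0840, so δ = 0.0840 − 0.017 = 0.0670.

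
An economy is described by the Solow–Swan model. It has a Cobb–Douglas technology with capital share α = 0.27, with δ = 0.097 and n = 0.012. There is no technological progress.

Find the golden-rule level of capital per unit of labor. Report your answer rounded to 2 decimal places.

k_gold ≈ 3.46

The golden rule sets f'(k) = n + δ, i.e. α·k^(α−1) = n + δ.
So k^(1−α) = α / (n + δ) = 0.27 / 0.109 = 2.4771.
k_gold = 2.4771^(1/0.73) ≈ 3.4646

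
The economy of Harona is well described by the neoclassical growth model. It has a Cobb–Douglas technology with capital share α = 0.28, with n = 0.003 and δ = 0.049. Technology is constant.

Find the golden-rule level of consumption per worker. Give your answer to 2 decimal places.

At the golden rule, f'(k) = n + δ, so α·k^(α−1) = n + δ and k_gold = (α/(n + δ))^(1/(1−α)).
k_gold = (0.28/0.052)^(1/0.72) = 5.3846^1.3889 ≈ 10.3633
c_gold = f(k_gold) − (n + δ)·k_gold = 1.9246 − 0.052×10.3633 ≈ 1.3857

c_gold ≈ 1.39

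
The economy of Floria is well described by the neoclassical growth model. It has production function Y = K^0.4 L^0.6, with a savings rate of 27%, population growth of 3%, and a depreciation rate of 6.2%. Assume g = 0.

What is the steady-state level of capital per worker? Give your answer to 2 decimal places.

Steady state requires s·f(k) = (n + δ)·k, i.e. s·k^α = (n + δ)·k.
Dividing both sides by k: k^(1−α) = s / (n + δ).
k^0.6 = 0.27 / (0.030 + 0.062) = 0.27 / 0.092 = 2.9348
k* = 2.9348^(1/0.6) ≈ 6.0159

k* = 6.02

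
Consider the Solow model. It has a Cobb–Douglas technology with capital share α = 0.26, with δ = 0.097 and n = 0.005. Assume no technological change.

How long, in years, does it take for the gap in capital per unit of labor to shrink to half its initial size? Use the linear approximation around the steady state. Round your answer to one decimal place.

about 9.2 years

Near the steady state the convergence rate is λ = (1 − α)(n + δ).
λ = (1 − 0.26) × 0.102 = 0.74 × 0.102 = 0.07548
Half-life = ln 2 / λ = 0.6931 / 0.07548 ≈ 9.18 years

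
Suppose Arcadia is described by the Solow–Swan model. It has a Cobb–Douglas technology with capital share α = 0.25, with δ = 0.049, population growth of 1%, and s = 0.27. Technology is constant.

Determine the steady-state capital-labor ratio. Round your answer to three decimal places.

k* = 7.598

In steady state, investment equals break-even investment: s·k^α = (n + δ)·k.
Dividing both sides by k: k^(1−α) = s / (n + δ).
k^0.75 = 0.27 / (0.010 + 0.049) = 0.27 / 0.059 = 4.5763
k* = 4.5763^(1/0.75) ≈ 7.5978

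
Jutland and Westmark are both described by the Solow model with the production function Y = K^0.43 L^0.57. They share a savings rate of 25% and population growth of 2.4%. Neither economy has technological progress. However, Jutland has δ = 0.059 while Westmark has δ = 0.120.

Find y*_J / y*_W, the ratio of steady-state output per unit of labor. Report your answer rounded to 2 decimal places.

ratio ≈ 1.52

Steady-state y* = [s/(n + δ)]^(α/(1−α)), so the ratio is [ (s_J/(n + δ)_J) / (s_W/(n + δ)_W) ]^0.7544.
s_J/(n + δ)_J = 0.25/0.083 = 3.0120; s_W/(n + δ)_W = 0.25/0.144 = 1.7361.
Ratio = (3.0120/1.7361)^0.7544 = 1.7349^0.7544 ≈ 1.5153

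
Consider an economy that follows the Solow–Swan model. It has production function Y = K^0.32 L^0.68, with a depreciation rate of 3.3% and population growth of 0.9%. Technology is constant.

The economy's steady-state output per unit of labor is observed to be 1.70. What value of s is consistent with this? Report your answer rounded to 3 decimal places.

At the steady state, Δk = 0, so s·k^α = (n + δ)·k.
Since y* = [s/(n + δ)]^(α/(1−α)), we have s/(n + δ) = (y*)^((1−α)/α) = 1.70^2.125 = 3.0882.
Therefore s = 3.0882 × (n + δ) = 3.0882 × 0.042 = 0.1297.

s ≈ 0.130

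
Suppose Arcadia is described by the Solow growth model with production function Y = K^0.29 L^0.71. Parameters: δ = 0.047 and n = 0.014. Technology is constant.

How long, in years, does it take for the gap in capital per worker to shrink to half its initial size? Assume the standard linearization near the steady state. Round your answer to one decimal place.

half-life ≈ 16.0 years

Near the steady state the convergence rate is λ = (1 − α)(n + δ).
λ = (1 − 0.29) × 0.061 = 0.71 × 0.061 = 0.04331
Half-life = ln 2 / λ = 0.6931 / 0.04331 ≈ 16.00 years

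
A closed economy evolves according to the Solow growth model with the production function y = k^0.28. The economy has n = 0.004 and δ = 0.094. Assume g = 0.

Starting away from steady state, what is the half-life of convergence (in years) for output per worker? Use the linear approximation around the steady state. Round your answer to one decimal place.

t_½ ≈ 9.8 years

Near the steady state the convergence rate is λ = (1 − α)(n + δ).
λ = (1 − 0.28) × 0.098 = 0.72 × 0.098 = 0.07056
Half-life = ln 2 / λ = 0.6931 / 0.07056 ≈ 9.82 years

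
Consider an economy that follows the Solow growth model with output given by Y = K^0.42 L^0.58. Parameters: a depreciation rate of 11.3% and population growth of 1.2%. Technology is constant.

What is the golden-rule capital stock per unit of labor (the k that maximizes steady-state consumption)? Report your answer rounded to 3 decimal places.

k_gold ≈ 8.081

The golden rule sets f'(k) = n + δ, i.e. α·k^(α−1) = n + δ.
So k^(1−α) = α / (n + δ) = 0.42 / 0.125 = 3.3600.
k_gold = 3.3600^(1/0.58) ≈ 8.0813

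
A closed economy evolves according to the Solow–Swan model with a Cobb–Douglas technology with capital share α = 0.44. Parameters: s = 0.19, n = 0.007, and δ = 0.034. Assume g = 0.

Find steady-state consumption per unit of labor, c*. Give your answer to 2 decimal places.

c* ≈ 2.70

At the steady state, Δk = 0, so s·k^α = (n + δ)·k.
Rearranging, k^(1−α) = s / (n + δ).
k^0.56 = 0.19 / (0.007 + 0.034) = 0.19 / 0.041 = 4.6341
k* = 4.6341^(1/0.56) ≈ 15.4605
y* = (k*)^α = 15.4605^0.44 ≈ 3.3362
c* = (1 − s)·y* = (1 − 0.19) × 3.3362 ≈ 2.7023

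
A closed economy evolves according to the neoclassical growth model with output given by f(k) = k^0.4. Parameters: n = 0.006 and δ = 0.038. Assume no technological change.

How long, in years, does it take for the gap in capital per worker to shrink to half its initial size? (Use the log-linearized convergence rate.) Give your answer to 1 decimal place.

Near the steady state the convergence rate is λ = (1 − α)(n + δ).
λ = (1 − 0.4) × 0.044 = 0.6 × 0.044 = 0.0264
Half-life = ln 2 / λ = 0.6931 / 0.0264 ≈ 26.25 years

t_½ ≈ 26.3 years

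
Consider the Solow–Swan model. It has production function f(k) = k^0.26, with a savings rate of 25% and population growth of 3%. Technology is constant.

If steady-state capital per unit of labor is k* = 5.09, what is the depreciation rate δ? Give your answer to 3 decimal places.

Steady state requires s·f(k) = (n + δ)·k, i.e. s·k^α = (n + δ)·k.
So s / (n + δ) = (k*)^(1−α) = 5.09^0.74 = 3.3340.
Therefore n + δ = s / 3.3340 = 0.25 / 3.3340 = 0.0750, so δ = 0.0750 − 0.030 = 0.0450.

δ ≈ 0.045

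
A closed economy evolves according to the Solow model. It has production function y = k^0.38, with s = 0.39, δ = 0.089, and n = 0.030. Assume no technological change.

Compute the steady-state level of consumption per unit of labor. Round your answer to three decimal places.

In steady state, investment equals break-even investment: s·k^α = (n + δ)·k.
Rearranging, k^(1−α) = s / (n + δ).
k^0.62 = 0.39 / (0.030 + 0.089) = 0.39 / 0.119 = 3.2773
k* = 3.2773^(1/0.62) ≈ 6.7839
y* = (k*)^α = 6.7839^0.38 ≈ 2.0700
c* = (1 − s)·y* = (1 − 0.39) × 2.0700 ≈ 1.2627

c* = 1.263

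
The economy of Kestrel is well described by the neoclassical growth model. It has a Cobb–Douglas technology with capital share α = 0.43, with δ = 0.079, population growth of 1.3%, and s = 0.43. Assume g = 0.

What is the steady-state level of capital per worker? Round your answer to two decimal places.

k* = 14.96

At the steady state, Δk = 0, so s·k^α = (n + δ)·k.
Rearranging, k^(1−α) = s / (n + δ).
k^0.57 = 0.43 / (0.013 + 0.079) = 0.43 / 0.092 = 4.6739
k* = 4.6739^(1/0.57) ≈ 14.9581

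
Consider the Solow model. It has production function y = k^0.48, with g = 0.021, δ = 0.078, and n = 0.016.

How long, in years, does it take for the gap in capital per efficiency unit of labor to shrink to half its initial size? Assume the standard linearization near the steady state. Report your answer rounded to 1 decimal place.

about 11.6 years

Near the steady state the convergence rate is λ = (1 − α)(n + g + δ).
λ = (1 − 0.48) × 0.115 = 0.52 × 0.115 = 0.0598
Half-life = ln 2 / λ = 0.6931 / 0.0598 ≈ 11.59 years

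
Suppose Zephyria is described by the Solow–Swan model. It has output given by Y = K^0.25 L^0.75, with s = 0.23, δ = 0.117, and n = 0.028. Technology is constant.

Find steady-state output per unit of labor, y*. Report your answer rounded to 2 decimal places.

At the steady state, Δk = 0, so s·k^α = (n + δ)·k.
Dividing both sides by k: k^(1−α) = s / (n + δ).
k^0.75 = 0.23 / (0.028 + 0.117) = 0.23 / 0.145 = 1.5862
k* = 1.5862^(1/0.75) ≈ 1.8499
y* = (k*)^α = 1.8499^0.25 ≈ 1.1662

y* = 1.17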